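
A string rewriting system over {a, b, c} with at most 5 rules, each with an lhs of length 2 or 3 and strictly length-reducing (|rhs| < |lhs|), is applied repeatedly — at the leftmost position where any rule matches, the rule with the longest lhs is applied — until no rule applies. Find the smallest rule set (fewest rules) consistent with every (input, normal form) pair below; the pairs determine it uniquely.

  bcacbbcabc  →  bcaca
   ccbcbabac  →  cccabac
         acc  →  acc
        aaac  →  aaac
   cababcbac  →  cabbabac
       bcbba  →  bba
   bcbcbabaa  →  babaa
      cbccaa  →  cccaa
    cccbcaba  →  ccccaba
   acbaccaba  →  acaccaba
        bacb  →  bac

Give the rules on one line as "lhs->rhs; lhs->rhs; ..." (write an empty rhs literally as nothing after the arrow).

abc->ba; bcb->b; cb->c; cbb->

  | bcacbbcabc => bcacabc => bcacba => bcaca
  | ccbcbabac => cccbabac => cccabac
  | acc
  | aaac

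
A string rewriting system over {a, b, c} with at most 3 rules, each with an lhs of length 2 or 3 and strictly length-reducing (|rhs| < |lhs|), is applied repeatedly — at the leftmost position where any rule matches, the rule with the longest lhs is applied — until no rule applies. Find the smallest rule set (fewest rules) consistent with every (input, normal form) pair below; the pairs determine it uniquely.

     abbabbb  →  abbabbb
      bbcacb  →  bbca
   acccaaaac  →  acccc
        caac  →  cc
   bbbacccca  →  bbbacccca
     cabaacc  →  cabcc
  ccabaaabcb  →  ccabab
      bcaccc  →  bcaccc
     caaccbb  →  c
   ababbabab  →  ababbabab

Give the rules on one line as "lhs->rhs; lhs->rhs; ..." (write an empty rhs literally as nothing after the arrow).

aa->; cb->

  | abbabbb
  | bbcacb => bbca
  | acccaaaac => acccaac => acccc
  | caac => cc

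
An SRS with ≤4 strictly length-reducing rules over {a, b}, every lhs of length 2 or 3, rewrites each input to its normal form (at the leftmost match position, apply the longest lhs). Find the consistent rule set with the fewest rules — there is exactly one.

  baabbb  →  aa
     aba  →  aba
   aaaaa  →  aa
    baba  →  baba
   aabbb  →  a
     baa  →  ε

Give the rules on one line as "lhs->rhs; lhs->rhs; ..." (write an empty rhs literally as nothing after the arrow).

  | baabbb => bbb => aa
  | aba
  | aaaaa => aa
  | baba

aaa->; baa->; bbb->aa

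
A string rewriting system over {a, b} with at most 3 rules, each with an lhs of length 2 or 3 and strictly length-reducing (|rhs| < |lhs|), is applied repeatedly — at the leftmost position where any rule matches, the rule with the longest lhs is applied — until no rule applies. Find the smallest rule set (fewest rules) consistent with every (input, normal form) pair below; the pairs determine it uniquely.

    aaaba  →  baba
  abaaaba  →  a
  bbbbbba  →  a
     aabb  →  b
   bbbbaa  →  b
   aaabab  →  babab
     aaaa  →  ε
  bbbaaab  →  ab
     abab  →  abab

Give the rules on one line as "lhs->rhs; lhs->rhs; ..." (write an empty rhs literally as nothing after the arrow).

aa->b; bb->

  | aaaba => baba
  | abaaaba => abbaba => aaba => bba => a
  | bbbbbba => bbbba => bba => a
  | aabb => bbb => b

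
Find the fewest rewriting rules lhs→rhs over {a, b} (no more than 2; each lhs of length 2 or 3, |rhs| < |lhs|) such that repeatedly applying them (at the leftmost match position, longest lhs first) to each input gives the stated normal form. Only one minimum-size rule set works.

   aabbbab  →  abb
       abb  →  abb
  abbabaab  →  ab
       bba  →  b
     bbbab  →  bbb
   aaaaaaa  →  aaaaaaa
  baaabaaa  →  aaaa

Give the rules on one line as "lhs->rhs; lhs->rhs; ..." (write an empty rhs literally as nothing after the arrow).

aab->a; ba->

  | aabbbab => abbab => abb
  | abb
  | abbabaab => abbaab => abab => ab
  | bba => b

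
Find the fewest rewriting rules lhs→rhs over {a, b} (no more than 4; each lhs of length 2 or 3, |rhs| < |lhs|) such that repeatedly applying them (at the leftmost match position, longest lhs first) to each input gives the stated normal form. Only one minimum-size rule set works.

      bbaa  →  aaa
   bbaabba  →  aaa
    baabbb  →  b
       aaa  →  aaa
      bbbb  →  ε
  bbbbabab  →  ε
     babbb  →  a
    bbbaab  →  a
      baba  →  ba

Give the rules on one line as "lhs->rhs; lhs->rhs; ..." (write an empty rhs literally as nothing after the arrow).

ab->; abb->; bb->a

  | bbaa => aaa
  | bbaabba => aaabba => aaa
  | baabbb => bab => b
  | aaa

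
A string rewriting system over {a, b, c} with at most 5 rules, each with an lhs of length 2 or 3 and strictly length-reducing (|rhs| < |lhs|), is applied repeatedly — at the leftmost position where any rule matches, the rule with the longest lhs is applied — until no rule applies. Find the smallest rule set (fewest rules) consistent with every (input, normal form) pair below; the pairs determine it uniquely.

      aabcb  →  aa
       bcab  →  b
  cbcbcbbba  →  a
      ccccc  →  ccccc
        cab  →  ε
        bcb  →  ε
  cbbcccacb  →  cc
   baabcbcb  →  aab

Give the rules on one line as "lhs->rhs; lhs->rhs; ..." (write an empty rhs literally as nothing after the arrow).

ba->a; bb->; cab->; cb->b

  | aabcb => aabb => aa
  | bcab => b
  | cbcbcbbba => bcbcbbba => bbcbbba => cbbba => bbba => ba => a
  | ccccc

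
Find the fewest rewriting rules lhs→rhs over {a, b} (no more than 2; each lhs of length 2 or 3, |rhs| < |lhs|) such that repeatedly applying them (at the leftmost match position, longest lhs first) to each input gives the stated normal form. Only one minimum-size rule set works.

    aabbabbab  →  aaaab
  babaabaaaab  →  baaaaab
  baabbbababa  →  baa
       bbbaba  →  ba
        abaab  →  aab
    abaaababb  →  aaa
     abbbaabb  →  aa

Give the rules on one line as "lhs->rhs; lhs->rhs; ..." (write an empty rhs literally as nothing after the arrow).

aba->a; bb->

  | aabbabbab => aaabbab => aaaab
  | babaabaaaab => baabaaaab => baaaaab
  | baabbbababa => baabababa => baababa => baaba => baa
  | bbbaba => baba => ba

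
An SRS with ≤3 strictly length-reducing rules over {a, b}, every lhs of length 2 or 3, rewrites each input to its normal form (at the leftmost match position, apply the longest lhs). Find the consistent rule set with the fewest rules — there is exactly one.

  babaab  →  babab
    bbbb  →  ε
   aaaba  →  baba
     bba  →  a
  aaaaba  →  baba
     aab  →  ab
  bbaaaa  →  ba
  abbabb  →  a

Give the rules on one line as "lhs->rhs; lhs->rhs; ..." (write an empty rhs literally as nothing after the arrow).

  | babaab => babab
  | bbbb => bb => ε
  | aaaba => baba
  | bba => a

aa->a; aaa->ba; bb->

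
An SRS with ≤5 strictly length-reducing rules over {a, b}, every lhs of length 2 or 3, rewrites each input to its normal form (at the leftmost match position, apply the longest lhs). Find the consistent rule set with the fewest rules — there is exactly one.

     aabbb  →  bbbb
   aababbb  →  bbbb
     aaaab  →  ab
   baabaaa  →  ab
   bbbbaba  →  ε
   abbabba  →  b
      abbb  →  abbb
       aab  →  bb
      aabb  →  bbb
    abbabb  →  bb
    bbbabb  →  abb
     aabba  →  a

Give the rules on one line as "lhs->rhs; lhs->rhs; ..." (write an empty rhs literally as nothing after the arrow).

  | aabbb => bbbb
  | aababbb => bbabbb => aabbb => bbbb
  | aaaab => baab => ab
  | baabaaa => abaaa => abaa => aba => ab

aa->b; aba->ab; ba->; bba->aa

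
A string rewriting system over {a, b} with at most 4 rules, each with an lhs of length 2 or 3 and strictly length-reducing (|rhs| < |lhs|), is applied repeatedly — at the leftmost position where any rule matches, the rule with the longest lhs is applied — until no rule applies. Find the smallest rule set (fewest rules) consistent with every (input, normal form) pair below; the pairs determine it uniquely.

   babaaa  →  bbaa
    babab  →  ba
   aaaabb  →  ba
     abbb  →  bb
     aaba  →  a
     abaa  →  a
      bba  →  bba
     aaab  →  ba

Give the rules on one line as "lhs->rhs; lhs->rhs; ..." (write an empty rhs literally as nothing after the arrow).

aaa->ba; ab->; aba->; bab->ba

  | babaaa => baaaa => bbaa
  | babab => baab => ba
  | aaaabb => baabb => bab => ba
  | abbb => bb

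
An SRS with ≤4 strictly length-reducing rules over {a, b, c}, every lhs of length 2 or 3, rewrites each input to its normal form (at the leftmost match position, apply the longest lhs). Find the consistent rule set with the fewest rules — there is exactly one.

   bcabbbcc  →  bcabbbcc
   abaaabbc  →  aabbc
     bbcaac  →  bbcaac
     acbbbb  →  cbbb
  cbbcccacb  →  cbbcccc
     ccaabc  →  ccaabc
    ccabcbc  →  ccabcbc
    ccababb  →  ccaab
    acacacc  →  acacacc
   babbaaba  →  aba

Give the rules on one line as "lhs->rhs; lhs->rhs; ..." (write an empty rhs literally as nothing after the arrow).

acb->c; baa->; bab->a

  | bcabbbcc
  | abaaabbc => aabbc
  | bbcaac
  | acbbbb => cbbb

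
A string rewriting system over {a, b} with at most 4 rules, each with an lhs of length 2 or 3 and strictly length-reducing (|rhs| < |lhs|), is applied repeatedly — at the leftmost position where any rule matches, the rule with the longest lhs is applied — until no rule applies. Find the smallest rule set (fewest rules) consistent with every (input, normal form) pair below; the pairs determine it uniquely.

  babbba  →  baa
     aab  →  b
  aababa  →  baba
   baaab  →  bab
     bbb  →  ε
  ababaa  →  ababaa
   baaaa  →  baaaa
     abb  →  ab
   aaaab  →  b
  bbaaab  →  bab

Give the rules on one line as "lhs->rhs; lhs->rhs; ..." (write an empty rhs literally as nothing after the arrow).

  | babbba => baa
  | aab => b
  | aababa => baba
  | baaab => bab

aab->b; bb->b; bbb->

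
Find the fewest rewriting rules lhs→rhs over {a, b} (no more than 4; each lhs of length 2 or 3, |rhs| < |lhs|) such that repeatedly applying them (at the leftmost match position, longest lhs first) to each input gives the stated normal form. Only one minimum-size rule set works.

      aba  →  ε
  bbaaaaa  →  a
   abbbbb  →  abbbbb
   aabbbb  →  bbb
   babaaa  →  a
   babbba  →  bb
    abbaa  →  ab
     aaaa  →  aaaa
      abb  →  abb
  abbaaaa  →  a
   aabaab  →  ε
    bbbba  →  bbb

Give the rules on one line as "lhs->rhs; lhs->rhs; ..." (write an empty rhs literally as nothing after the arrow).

aab->; aba->; ba->; baa->

  | aba => ε
  | bbaaaaa => baaa => a
  | abbbbb
  | aabbbb => bbb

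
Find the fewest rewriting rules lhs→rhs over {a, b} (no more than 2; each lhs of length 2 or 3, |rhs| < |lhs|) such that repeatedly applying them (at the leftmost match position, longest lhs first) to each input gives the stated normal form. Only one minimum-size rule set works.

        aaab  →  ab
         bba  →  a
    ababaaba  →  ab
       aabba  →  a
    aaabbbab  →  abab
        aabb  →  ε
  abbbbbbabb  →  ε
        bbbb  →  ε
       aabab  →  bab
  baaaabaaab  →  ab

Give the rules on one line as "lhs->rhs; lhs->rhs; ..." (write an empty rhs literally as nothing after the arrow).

  | aaab => ab
  | bba => a
  | ababaaba => ababba => abaa => ab
  | aabba => bba => a

aa->; bb->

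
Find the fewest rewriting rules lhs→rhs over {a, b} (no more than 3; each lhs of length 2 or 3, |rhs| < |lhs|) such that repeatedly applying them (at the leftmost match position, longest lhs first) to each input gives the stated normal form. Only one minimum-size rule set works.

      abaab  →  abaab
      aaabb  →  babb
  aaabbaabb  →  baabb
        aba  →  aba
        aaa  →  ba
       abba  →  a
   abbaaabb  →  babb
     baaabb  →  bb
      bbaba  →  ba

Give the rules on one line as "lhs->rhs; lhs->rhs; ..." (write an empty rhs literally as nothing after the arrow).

aaa->ba; bba->

  | abaab
  | aaabb => babb
  | aaabbaabb => babbaabb => baabb
  | aba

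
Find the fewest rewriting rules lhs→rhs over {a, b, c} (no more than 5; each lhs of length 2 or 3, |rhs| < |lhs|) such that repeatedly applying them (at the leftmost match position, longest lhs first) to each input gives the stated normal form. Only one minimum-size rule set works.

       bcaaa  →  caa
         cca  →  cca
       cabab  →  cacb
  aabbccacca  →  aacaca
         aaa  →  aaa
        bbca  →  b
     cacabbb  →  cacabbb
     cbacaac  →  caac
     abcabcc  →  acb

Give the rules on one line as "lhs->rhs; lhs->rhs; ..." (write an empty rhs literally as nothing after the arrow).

  | bcaaa => baaa => caa
  | cca
  | cabab => cacb
  | aabbccacca => aabbcacca => aabbacca => aabaaca => aacaca

ba->c; bac->aa; bc->b; cba->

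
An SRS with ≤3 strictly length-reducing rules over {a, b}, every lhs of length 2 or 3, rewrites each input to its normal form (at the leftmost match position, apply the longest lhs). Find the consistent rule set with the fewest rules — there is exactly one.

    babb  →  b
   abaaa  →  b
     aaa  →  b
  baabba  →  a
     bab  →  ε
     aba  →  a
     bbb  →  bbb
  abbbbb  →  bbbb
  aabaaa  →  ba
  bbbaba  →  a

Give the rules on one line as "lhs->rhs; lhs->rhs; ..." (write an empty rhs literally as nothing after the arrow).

aaa->b; ab->; bab->ab

  | babb => abb => b
  | abaaa => aaa => b
  | aaa => b
  | baabba => baba => aba => a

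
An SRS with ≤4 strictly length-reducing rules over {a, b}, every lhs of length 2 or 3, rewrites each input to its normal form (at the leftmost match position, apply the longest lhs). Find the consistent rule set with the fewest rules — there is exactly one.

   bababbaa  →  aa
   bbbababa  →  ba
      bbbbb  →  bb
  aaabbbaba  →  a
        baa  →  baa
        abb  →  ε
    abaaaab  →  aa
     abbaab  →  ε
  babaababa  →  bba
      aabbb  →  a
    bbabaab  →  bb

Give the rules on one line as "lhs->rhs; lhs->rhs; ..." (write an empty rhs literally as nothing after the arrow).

  | bababbaa => bbbaa => aa
  | bbbababa => ababa => ba
  | bbbbb => bb
  | aaabbbaba => aaabbaba => aaababa => aaba => a

ab->; aba->; abb->ab; bbb->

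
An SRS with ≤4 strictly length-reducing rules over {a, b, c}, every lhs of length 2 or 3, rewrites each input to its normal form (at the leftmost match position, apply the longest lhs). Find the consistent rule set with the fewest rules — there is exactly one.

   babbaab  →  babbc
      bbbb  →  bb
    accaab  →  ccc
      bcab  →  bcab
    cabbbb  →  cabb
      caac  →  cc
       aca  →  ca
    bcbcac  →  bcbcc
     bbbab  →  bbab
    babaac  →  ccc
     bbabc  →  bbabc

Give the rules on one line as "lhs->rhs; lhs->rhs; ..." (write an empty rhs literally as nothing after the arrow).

  | babbaab => babbc
  | bbbb => bbb => bb
  | accaab => ccaab => ccc
  | bcab

aab->c; ac->c; bac->cc; bbb->bb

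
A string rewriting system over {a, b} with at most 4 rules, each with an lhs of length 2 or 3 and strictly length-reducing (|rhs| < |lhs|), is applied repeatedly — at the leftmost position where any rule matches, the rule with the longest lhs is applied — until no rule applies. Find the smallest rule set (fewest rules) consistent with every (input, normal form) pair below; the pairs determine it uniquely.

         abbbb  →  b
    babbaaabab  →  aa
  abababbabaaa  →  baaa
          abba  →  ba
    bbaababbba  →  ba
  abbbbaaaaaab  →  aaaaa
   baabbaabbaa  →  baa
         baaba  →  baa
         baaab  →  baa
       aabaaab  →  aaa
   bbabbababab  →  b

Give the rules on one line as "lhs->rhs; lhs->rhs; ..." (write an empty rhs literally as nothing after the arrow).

  | abbbb => bbb => bb => b
  | babbaaabab => bbaaabab => aaabab => aaab => aa
  | abababbabaaa => ababbabaaa => abbabaaa => babaaa => baaa
  | abba => ba

ab->; bb->b; bba->a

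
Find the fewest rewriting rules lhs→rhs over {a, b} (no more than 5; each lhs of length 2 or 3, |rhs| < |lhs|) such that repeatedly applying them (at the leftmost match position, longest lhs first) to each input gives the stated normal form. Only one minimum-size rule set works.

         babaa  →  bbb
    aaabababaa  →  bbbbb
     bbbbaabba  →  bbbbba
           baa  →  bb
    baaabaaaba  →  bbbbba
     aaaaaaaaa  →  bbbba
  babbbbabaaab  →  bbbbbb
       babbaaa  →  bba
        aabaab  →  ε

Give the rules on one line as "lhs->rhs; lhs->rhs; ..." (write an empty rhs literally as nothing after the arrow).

  | babaa => bbaa => bbb
  | aaabababaa => babababaa => bbababaa => bbbabaa => bbbbaa => bbbbb
  | bbbbaabba => bbbbba
  | baa => bb

aa->b; aab->; ab->b; abb->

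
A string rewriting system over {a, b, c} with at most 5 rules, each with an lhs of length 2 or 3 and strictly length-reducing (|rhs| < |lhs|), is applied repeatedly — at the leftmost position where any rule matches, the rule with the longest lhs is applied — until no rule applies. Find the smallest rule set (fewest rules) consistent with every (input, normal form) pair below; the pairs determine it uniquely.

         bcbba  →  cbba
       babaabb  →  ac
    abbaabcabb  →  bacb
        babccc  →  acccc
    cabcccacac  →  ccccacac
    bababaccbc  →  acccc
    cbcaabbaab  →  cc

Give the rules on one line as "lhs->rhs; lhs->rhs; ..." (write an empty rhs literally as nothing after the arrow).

ab->; aba->; bab->ac; bc->c

  | bcbba => cbba
  | babaabb => acaabb => acab => ac
  | abbaabcabb => baabcabb => bacabb => bacb
  | babccc => acccc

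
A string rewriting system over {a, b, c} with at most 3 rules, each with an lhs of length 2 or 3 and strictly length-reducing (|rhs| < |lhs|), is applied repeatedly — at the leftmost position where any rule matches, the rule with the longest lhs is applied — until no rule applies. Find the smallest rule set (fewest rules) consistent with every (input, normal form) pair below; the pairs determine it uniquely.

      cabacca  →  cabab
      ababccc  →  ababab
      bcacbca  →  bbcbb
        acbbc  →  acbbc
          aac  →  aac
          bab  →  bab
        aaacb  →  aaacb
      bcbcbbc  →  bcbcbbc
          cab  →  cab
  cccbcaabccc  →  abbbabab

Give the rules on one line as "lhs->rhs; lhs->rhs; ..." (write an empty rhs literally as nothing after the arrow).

bca->bb; cca->b; ccc->ab

  | cabacca => cabab
  | ababccc => ababab
  | bcacbca => bbcbca => bbcbb
  | acbbc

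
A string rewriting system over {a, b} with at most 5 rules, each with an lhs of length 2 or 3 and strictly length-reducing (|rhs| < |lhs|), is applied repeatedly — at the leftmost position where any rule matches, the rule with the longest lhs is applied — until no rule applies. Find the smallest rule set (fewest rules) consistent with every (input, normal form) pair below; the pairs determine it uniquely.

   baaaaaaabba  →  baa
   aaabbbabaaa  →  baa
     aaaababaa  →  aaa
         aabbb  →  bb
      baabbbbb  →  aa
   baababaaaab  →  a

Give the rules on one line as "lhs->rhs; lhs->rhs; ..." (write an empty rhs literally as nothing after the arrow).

  | baaaaaaabba => baaaaabbba => baaabbbba => babbbbba => babbbba => babbba => babba => baba => baa
  | aaabbbabaaa => abbbbabaaa => abbbabaaa => abbabaaa => ababaaa => aabaaa => bbaaa => baa
  | aaaababaa => aabbabaa => bbbabaa => aaabaa => abbaa => abaa => aaa
  | aabbb => bbbb => aab => bb

aab->bb; ab->a; bba->b; bbb->aa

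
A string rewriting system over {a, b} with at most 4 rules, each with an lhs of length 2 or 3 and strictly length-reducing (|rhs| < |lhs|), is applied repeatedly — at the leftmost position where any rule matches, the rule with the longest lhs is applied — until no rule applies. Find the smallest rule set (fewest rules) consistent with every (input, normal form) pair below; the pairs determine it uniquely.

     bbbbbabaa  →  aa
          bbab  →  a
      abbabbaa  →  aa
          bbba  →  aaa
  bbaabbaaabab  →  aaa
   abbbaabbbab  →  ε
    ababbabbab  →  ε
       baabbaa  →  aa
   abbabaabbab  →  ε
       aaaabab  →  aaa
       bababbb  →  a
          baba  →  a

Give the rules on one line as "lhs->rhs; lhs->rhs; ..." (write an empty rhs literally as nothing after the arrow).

  | bbbbbabaa => aabbabaa => ababaa => abaa => aa
  | bbab => aab => a
  | abbabbaa => babbaa => abbaa => baa => aa
  | bbba => aaa

ab->; ba->a; bb->a; bbb->aa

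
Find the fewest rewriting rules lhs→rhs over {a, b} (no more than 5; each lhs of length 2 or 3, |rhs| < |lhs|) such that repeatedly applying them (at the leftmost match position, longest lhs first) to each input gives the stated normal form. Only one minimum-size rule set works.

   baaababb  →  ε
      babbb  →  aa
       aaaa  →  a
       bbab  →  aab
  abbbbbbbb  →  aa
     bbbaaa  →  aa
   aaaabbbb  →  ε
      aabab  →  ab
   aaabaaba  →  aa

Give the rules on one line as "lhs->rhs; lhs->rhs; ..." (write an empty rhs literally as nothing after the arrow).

aaa->; aba->; ba->b; bb->a

  | baaababb => baababb => bababb => bbabb => aabb => aaa => ε
  | babbb => bbbb => abb => aa
  | aaaa => a
  | bbab => aab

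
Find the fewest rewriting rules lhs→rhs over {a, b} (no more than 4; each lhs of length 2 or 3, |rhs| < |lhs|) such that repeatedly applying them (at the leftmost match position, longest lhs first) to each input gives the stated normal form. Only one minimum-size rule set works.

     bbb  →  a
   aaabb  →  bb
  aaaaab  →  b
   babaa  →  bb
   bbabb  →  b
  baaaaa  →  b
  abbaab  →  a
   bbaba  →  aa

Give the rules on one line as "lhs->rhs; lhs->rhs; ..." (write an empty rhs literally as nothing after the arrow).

ab->b; ba->b; bbb->a

  | bbb => a
  | aaabb => aabb => abb => bb
  | aaaaab => aaaab => aaab => aab => ab => b
  | babaa => bbaa => bba => bb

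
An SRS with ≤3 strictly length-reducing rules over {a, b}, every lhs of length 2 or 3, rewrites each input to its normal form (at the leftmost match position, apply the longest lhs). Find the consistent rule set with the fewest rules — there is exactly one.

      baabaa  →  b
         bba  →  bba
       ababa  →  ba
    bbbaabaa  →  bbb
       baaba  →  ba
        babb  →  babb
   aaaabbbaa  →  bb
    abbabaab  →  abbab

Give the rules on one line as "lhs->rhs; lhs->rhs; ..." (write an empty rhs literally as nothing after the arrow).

aa->; aab->; aba->

  | baabaa => baa => b
  | bba
  | ababa => ba
  | bbbaabaa => bbbaa => bbb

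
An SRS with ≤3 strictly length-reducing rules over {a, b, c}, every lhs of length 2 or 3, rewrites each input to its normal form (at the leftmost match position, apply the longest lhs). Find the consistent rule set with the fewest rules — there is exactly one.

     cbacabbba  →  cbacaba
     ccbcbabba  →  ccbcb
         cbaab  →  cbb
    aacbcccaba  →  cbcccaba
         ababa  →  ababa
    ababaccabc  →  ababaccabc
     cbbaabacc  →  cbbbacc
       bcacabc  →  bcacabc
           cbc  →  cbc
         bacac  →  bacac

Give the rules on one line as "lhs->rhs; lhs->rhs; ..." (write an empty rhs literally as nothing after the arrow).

  | cbacabbba => cbacaba
  | ccbcbabba => ccbcbaa => ccbcb
  | cbaab => cbb
  | aacbcccaba => cbcccaba

aa->; abb->a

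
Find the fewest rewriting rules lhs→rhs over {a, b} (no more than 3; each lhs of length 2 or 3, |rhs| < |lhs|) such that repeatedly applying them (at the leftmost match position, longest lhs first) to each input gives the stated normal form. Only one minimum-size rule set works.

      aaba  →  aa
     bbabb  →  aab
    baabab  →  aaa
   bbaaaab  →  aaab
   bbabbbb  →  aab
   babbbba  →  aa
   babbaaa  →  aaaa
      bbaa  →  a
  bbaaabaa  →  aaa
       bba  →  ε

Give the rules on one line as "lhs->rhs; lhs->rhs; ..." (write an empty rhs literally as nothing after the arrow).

  | aaba => aa
  | bbabb => babb => aab
  | baabab => abab => aaa
  | bbaaaab => baaaab => aaab

ba->; bab->aa; bb->b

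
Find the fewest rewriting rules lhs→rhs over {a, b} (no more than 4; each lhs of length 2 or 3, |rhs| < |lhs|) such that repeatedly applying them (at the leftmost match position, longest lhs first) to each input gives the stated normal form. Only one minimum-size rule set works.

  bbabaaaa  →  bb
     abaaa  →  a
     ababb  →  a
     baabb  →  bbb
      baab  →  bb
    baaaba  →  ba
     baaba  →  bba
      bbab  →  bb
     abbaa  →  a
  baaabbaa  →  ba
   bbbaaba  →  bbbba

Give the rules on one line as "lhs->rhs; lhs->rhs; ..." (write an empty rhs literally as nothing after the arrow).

aa->; ab->; abb->a

  | bbabaaaa => bbaaaa => bbaa => bb
  | abaaa => aaa => a
  | ababb => abb => a
  | baabb => bbb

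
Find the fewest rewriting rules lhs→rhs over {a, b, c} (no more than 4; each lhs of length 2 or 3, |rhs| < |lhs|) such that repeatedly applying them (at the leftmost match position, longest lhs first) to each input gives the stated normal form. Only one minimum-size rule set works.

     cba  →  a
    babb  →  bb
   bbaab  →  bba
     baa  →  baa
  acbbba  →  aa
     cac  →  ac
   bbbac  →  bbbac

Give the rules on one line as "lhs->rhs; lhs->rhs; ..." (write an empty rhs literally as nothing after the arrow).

ab->; ca->a; cb->c

  | cba => ca => a
  | babb => bb
  | bbaab => bba
  | baa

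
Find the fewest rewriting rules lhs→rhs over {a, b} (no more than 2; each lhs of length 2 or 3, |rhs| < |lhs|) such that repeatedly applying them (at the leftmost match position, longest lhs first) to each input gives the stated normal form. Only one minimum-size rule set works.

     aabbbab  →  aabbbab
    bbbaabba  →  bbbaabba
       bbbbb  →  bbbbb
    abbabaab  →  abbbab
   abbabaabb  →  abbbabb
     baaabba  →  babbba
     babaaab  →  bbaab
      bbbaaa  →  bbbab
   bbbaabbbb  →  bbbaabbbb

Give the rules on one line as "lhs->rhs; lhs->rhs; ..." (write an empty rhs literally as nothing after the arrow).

aaa->ab; aba->b

  | aabbbab
  | bbbaabba
  | bbbbb
  | abbabaab => abbbab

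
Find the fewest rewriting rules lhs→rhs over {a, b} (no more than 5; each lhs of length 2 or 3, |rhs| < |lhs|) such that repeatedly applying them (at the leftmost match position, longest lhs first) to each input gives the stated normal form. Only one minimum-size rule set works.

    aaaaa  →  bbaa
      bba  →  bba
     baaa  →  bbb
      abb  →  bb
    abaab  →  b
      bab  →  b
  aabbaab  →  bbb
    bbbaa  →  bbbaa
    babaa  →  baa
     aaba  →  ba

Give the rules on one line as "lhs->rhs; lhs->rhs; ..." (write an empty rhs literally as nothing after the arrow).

  | aaaaa => bbaa
  | bba
  | baaa => bbb
  | abb => bb

aaa->bb; aab->b; ab->; abb->bb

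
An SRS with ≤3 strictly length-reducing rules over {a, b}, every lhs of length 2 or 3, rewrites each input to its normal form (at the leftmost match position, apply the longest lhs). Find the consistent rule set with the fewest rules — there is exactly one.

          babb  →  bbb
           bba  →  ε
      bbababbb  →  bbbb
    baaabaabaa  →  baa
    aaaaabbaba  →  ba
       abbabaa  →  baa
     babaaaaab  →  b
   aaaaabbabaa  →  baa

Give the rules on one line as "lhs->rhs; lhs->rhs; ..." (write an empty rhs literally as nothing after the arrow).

  | babb => bbb
  | bba => ε
  | bbababbb => babbb => bbbb
  | baaabaabaa => baabaabaa => babaabaa => bbaabaa => abaa => baa

ab->b; bba->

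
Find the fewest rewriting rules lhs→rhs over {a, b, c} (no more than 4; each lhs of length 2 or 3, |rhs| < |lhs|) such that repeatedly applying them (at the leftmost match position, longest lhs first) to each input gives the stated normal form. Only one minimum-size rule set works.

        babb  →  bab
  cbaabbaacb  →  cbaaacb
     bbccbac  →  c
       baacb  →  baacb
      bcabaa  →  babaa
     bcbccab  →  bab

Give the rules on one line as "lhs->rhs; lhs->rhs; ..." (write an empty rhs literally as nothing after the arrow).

bb->b; bba->; bc->b

  | babb => bab
  | cbaabbaacb => cbaaacb
  | bbccbac => bccbac => bcbac => bbac => c
  | baacb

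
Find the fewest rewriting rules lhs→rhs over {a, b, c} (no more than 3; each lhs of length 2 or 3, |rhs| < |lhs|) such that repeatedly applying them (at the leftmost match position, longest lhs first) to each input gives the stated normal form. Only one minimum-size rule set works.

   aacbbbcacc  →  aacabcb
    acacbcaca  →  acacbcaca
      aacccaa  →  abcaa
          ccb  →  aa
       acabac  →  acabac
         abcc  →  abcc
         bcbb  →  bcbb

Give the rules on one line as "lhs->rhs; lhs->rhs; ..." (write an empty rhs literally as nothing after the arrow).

  | aacbbbcacc => aacabcacc => aacabcb
  | acacbcaca
  | aacccaa => abcaa
  | ccb => aa

acc->b; bbb->ab; ccb->aa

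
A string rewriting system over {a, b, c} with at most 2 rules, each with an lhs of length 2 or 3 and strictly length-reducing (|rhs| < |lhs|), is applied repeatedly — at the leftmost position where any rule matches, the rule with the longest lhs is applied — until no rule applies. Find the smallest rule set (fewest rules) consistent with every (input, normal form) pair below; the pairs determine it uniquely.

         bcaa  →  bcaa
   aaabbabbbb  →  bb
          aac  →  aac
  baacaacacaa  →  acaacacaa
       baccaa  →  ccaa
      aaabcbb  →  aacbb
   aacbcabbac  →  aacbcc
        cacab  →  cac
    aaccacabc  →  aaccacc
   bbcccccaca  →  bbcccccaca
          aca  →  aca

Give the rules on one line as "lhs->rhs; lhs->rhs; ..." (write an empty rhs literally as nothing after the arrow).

  | bcaa
  | aaabbabbbb => aababbbb => aabbbb => abbb => bb
  | aac
  | baacaacacaa => acaacacaa

ab->; ba->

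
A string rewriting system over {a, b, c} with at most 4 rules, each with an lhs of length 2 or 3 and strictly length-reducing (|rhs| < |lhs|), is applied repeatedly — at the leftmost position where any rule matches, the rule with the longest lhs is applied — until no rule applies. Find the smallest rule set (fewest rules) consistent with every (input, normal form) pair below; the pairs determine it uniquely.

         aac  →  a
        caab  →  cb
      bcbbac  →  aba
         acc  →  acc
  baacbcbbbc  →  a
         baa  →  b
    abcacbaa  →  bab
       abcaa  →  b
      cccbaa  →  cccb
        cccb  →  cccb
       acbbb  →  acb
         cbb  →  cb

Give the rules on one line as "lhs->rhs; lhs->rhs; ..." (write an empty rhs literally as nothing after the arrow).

aa->b; bac->ba; bb->b; bc->a

  | aac => bc => a
  | caab => cbb => cb
  | bcbbac => abbac => abac => aba
  | acc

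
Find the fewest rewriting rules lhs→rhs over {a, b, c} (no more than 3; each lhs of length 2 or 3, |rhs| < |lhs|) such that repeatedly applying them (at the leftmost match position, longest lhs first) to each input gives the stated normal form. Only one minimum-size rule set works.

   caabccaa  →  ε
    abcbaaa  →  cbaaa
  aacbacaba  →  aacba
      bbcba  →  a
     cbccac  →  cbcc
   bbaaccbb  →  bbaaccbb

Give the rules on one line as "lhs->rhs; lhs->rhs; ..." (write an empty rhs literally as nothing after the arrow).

  | caabccaa => abccaa => ccaa => ca => ε
  | abcbaaa => cbaaa
  | aacbacaba => aacbaba => aacba
  | bbcba => aba => a

ab->; bbc->a; ca->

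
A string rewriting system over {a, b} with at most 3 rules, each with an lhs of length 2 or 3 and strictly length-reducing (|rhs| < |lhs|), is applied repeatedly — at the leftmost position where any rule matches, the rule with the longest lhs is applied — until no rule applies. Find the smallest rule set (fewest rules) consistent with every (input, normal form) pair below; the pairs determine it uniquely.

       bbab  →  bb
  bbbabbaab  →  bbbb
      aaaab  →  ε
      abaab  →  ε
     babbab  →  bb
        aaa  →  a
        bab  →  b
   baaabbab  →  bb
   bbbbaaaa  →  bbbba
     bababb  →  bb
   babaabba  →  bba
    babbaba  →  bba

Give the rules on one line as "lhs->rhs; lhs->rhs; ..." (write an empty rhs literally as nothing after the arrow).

  | bbab => bb
  | bbbabbaab => bbbbaab => bbbbab => bbbb
  | aaaab => aaab => aab => ab => ε
  | abaab => aab => ab => ε

aa->a; ab->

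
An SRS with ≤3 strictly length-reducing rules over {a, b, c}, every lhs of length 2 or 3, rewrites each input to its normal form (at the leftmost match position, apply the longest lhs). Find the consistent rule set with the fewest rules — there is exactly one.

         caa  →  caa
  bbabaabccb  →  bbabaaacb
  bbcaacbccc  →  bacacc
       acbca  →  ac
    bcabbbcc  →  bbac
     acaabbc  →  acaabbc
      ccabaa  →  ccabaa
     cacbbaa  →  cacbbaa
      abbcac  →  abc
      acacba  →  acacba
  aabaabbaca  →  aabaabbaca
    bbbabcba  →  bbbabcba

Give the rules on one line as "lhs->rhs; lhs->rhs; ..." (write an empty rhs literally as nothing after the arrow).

  | caa
  | bbabaabccb => bbabaaacb
  | bbcaacbccc => bacbccc => bacacc
  | acbca => ac

bca->; bcc->ac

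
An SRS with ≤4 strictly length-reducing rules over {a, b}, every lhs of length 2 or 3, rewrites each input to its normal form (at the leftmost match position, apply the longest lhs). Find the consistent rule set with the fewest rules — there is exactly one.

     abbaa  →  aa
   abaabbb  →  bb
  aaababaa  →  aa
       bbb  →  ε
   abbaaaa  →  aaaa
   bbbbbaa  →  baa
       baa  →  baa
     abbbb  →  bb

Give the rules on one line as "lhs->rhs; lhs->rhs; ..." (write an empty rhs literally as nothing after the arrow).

  | abbaa => aa
  | abaabbb => aabbb => bb
  | aaababaa => aabaa => aa
  | bbb => ab => ε

aab->; ab->; abb->; bbb->ab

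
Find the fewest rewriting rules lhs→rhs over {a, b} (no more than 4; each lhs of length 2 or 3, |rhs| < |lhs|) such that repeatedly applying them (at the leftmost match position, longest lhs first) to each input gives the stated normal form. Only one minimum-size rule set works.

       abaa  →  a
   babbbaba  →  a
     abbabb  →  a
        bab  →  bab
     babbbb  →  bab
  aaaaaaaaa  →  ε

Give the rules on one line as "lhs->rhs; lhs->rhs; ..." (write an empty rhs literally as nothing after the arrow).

aa->b; bb->; bba->; bbb->

  | abaa => abb => a
  | babbbaba => baaba => bbba => a
  | abbabb => abb => a
  | bab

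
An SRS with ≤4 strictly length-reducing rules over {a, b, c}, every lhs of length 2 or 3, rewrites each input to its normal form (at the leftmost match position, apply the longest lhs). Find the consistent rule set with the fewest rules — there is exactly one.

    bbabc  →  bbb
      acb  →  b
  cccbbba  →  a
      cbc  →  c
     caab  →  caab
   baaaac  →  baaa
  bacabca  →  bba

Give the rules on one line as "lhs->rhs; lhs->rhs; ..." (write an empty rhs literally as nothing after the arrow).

abc->b; ac->; cb->

  | bbabc => bbb
  | acb => b
  | cccbbba => ccbba => cba => a
  | cbc => c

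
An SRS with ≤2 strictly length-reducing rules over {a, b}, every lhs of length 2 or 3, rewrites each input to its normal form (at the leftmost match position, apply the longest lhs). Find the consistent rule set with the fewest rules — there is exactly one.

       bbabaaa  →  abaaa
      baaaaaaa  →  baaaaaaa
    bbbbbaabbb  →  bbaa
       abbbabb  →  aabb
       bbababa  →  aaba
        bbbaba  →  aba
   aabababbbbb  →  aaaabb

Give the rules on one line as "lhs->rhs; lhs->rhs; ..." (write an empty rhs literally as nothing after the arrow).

bab->ab; bbb->

  | bbabaaa => babaaa => abaaa
  | baaaaaaa
  | bbbbbaabbb => bbaabbb => bbaa
  | abbbabb => aabb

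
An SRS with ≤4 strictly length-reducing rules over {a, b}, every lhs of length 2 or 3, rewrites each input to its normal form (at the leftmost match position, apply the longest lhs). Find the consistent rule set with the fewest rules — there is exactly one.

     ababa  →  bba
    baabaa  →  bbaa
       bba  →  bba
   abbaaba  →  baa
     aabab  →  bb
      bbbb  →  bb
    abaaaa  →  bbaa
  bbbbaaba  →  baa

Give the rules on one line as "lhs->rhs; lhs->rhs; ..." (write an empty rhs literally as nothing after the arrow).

  | ababa => baba => bba
  | baabaa => babaa => bbaa
  | bba
  | abbaaba => bbaaba => bbaba => bbba => baa

aaa->ba; ab->b; bbb->ba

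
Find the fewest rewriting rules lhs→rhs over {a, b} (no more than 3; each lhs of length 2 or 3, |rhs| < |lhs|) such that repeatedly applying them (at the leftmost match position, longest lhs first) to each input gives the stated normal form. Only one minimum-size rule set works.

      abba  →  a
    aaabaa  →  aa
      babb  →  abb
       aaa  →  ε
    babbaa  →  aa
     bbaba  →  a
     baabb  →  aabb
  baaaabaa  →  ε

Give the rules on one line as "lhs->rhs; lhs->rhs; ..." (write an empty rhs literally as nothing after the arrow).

aaa->; ba->a; bba->

  | abba => a
  | aaabaa => baa => aa
  | babb => abb
  | aaa => ε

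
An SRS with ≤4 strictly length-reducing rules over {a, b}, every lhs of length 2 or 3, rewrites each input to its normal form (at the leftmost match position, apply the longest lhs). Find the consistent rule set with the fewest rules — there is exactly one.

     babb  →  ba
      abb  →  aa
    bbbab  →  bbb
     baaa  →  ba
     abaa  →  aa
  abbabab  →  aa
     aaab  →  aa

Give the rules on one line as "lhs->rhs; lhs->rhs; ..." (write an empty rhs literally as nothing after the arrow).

ab->; abb->aa; baa->ba

  | babb => baa => ba
  | abb => aa
  | bbbab => bbb
  | baaa => baa => ba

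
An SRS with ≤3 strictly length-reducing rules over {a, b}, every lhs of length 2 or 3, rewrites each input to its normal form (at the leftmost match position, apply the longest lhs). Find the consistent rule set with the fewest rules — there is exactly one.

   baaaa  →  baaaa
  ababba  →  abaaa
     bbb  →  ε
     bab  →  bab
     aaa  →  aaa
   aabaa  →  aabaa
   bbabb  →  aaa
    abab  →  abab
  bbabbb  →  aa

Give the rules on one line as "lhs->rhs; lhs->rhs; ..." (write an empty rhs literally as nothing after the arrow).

bb->a; bbb->

  | baaaa
  | ababba => abaaa
  | bbb => ε
  | bab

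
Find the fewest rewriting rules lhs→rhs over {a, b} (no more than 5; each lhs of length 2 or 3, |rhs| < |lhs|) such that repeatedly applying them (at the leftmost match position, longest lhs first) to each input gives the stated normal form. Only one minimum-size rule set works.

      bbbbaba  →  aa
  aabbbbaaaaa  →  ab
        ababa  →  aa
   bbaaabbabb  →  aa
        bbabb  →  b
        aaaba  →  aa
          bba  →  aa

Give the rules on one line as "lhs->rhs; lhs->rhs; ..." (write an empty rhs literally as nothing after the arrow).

aab->; ba->b; bab->; bb->a

  | bbbbaba => abbaba => aaaba => aa
  | aabbbbaaaaa => bbbaaaaa => abaaaaa => abaaaa => abaaa => abaa => aba => ab
  | ababa => aa
  | bbaaabbabb => aaaabbabb => aababb => abb => aa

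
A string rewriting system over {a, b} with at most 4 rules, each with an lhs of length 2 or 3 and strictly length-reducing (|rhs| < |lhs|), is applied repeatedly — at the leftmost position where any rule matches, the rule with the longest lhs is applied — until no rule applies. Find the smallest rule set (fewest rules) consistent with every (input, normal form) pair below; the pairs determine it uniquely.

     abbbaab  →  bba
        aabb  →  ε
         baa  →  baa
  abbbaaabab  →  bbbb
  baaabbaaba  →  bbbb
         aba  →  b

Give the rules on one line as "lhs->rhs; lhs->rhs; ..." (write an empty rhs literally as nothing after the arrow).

  | abbbaab => bbaab => bba
  | aabb => ab => ε
  | baa
  | abbbaaabab => bbaaabab => bbbbab => bbbb

aaa->b; ab->; aba->b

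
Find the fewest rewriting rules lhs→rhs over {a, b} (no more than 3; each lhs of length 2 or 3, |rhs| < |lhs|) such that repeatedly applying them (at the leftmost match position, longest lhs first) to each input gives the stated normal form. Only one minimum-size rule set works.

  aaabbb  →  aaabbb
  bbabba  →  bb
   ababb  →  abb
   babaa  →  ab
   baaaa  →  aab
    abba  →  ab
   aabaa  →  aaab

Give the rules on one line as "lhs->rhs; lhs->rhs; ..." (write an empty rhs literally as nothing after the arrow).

ba->; baa->ab

  | aaabbb
  | bbabba => bbba => bb
  | ababb => abb
  | babaa => baa => ab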